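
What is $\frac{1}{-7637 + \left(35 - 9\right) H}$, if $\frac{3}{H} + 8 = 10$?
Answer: $- \frac{1}{7598} \approx -0.00013161$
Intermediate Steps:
$H = \frac{3}{2}$ ($H = \frac{3}{-8 + 10} = \frac{3}{2} \approx 1.5$)
$\frac{1}{-7637 + \left(35 - 9\right) H} = \frac{1}{-7637 + \left(35 - 9\right) \frac{3}{2}} = \frac{1}{-7637 + 26 \cdot \frac{3}{2}} = \frac{1}{-7637 + 39} = \frac{1}{-7598} = - \frac{1}{7598}$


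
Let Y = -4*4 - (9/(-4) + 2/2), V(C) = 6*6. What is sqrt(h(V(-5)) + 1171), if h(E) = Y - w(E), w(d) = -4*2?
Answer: sqrt(4657)/2 ≈ 34.121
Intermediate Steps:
w(d) = -8
V(C) = 36
Y = -59/4 (Y = -16 - (9*(-1/4) + 2*(1/2)) = -16 - (-9/4 + 1) = -16 - 1*(-5/4) = -16 + 5/4 = -59/4 ≈ -14.750)
h(E) = -27/4 (h(E) = -59/4 - 1*(-8) = -59/4 + 8 = -27/4)
sqrt(h(V(-5)) + 1171) = sqrt(-27/4 + 1171) = sqrt(4657/4) = sqrt(4657)/2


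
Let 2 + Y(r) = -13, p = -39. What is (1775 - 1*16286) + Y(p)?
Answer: -14526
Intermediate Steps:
Y(r) = -15 (Y(r) = -2 - 13 = -15)
(1775 - 1*16286) + Y(p) = (1775 - 1*16286) - 15 = (1775 - 16286) - 15 = -14511 - 15 = -14526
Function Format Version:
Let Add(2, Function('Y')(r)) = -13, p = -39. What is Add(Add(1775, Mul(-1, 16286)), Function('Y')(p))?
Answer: -14526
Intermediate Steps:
Function('Y')(r) = -15 (Function('Y')(r) = Add(-2, -13) = -15)
Add(Add(1775, Mul(-1, 16286)), Function('Y')(p)) = Add(Add(1775, Mul(-1, 16286)), -15) = Add(Add(1775, -16286), -15) = Add(-14511, -15) = -14526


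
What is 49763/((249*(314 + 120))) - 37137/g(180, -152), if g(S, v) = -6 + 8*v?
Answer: 145502051/4716309 ≈ 30.851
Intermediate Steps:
49763/((249*(314 + 120))) - 37137/g(180, -152) = 49763/((249*(314 + 120))) - 37137/(-6 + 8*(-152)) = 49763/((249*434)) - 37137/(-6 - 1216) = 49763/108066 - 37137/(-1222) = 49763*(1/108066) - 37137*(-1/1222) = 7109/15438 + 37137/1222 = 145502051/4716309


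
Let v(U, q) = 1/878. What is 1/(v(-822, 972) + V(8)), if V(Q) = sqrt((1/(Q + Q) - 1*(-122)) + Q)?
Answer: -3512/401052397 + 770884*sqrt(2081)/401052397 ≈ 0.087676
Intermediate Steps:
v(U, q) = 1/878
V(Q) = sqrt(122 + Q + 1/(2*Q)) (V(Q) = sqrt((1/(2*Q) + 122) + Q) = sqrt((122 + 1/(2*Q)) + Q) = sqrt(122 + Q + 1/(2*Q)))
1/(v(-822, 972) + V(8)) = 1/(1/878 + sqrt(488 + 2/8 + 4*8)/2) = 1/(1/878 + sqrt(488 + 2*(1/8) + 32)/2) = 1/(1/878 + sqrt(488 + 1/4 + 32)/2) = 1/(1/878 + sqrt(2081/4)/2) = 1/(1/878 + (sqrt(2081)/2)/2) = 1/(1/878 + sqrt(2081)/4)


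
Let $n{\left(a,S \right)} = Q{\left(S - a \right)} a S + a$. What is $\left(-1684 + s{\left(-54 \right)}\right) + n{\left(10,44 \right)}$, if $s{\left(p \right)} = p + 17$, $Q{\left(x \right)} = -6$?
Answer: $-4351$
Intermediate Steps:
$n{\left(a,S \right)} = a - 6 S a$ ($n{\left(a,S \right)} = - 6 a S + a = - 6 S a + a = a - 6 S a$)
$s{\left(p \right)} = 17 + p$
$\left(-1684 + s{\left(-54 \right)}\right) + n{\left(10,44 \right)} = \left(-1684 + \left(17 - 54\right)\right) + 10 \left(1 - 264\right) = \left(-1684 - 37\right) + 10 \left(1 - 264\right) = -1721 + 10 \left(-263\right) = -1721 - 2630 = -4351$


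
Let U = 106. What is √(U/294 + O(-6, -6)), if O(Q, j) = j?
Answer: I*√2487/21 ≈ 2.3748*I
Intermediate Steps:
√(U/294 + O(-6, -6)) = √(106/294 - 6) = √(106*(1/294) - 6) = √(53/147 - 6) = √(-829/147) = I*√2487/21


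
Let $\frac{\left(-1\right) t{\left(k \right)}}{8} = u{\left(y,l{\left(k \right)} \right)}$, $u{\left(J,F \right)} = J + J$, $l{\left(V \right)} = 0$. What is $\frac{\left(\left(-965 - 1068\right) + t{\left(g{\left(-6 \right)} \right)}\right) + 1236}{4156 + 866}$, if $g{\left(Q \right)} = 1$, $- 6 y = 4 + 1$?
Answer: $- \frac{2351}{15066} \approx -0.15605$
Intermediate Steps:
$y = - \frac{5}{6}$ ($y = - \frac{4 + 1}{6} = \left(- \frac{1}{6}\right) 5 = - \frac{5}{6} \approx -0.83333$)
$u{\left(J,F \right)} = 2 J$
$t{\left(k \right)} = \frac{40}{3}$ ($t{\left(k \right)} = - 8 \cdot 2 \left(- \frac{5}{6}\right) = \left(-8\right) \left(- \frac{5}{3}\right) = \frac{40}{3}$)
$\frac{\left(\left(-965 - 1068\right) + t{\left(g{\left(-6 \right)} \right)}\right) + 1236}{4156 + 866} = \frac{\left(\left(-965 - 1068\right) + \frac{40}{3}\right) + 1236}{4156 + 866} = \frac{\left(-2033 + \frac{40}{3}\right) + 1236}{5022} = \left(- \frac{6059}{3} + 1236\right) \frac{1}{5022} = \left(- \frac{2351}{3}\right) \frac{1}{5022} = - \frac{2351}{15066}$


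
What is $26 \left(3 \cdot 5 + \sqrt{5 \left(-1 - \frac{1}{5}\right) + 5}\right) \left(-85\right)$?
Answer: $-33150 - 2210 i \approx -33150.0 - 2210.0 i$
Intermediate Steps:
$26 \left(3 \cdot 5 + \sqrt{5 \left(-1 - \frac{1}{5}\right) + 5}\right) \left(-85\right) = 26 \left(15 + \sqrt{5 \left(-1 - \frac{1}{5}\right) + 5}\right) \left(-85\right) = 26 \left(15 + \sqrt{5 \left(- \frac{6}{5}\right) + 5}\right) \left(-85\right) = 26 \left(15 + \sqrt{-6 + 5}\right) \left(-85\right) = 26 \left(15 + \sqrt{-1}\right) \left(-85\right) = 26 \left(15 + i\right) \left(-85\right) = \left(390 + 26 i\right) \left(-85\right) = -33150 - 2210 i$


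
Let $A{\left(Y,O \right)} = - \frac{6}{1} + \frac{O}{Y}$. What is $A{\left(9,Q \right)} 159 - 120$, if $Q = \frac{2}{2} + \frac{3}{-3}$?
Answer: $-1074$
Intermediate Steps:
$Q = 0$ ($Q = 2 \cdot \frac{1}{2} + 3 \left(- \frac{1}{3}\right) = 1 - 1 = 0$)
$A{\left(Y,O \right)} = -6 + \frac{O}{Y}$ ($A{\left(Y,O \right)} = \left(-6\right) 1 + \frac{O}{Y} = -6 + \frac{O}{Y}$)
$A{\left(9,Q \right)} 159 - 120 = \left(-6 + \frac{0}{9}\right) 159 - 120 = \left(-6 + 0 \cdot \frac{1}{9}\right) 159 - 120 = \left(-6 + 0\right) 159 - 120 = \left(-6\right) 159 - 120 = -954 - 120 = -1074$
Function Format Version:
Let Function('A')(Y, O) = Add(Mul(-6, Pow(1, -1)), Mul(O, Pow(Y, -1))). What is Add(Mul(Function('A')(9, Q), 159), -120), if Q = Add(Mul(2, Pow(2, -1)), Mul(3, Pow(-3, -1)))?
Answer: -1074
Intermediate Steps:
Q = 0 (Q = Add(Mul(2, Rational(1, 2)), Mul(3, Rational(-1, 3))) = Add(1, -1) = 0)
Function('A')(Y, O) = Add(-6, Mul(O, Pow(Y, -1))) (Function('A')(Y, O) = Add(Mul(-6, 1), Mul(O, Pow(Y, -1))) = Add(-6, Mul(O, Pow(Y, -1))))
Add(Mul(Function('A')(9, Q), 159), -120) = Add(Mul(Add(-6, Mul(0, Pow(9, -1))), 159), -120) = Add(Mul(Add(-6, Mul(0, Rational(1, 9))), 159), -120) = Add(Mul(Add(-6, 0), 159), -120) = Add(Mul(-6, 159), -120) = Add(-954, -120) = -1074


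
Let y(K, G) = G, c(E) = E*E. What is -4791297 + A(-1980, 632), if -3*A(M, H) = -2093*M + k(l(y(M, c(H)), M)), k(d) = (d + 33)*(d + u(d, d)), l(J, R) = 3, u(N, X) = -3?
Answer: -6172677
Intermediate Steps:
c(E) = E²
k(d) = (-3 + d)*(33 + d) (k(d) = (d + 33)*(d - 3) = (33 + d)*(-3 + d) = (-3 + d)*(33 + d))
A(M, H) = 2093*M/3 (A(M, H) = -(-2093*M + (-99 + 3² + 30*3))/3 = -(-2093*M + (-99 + 9 + 90))/3 = -(-2093*M + 0)/3 = -(-2093)*M/3 = 2093*M/3)
-4791297 + A(-1980, 632) = -4791297 + (2093/3)*(-1980) = -4791297 - 1381380 = -6172677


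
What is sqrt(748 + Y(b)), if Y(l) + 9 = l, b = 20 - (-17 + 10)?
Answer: sqrt(766) ≈ 27.677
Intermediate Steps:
b = 27 (b = 20 - 1*(-7) = 20 + 7 = 27)
Y(l) = -9 + l
sqrt(748 + Y(b)) = sqrt(748 + (-9 + 27)) = sqrt(748 + 18) = sqrt(766)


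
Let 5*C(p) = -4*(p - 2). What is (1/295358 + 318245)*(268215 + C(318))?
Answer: 125937151709671621/1476790 ≈ 8.5278e+10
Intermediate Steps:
C(p) = 8/5 - 4*p/5 (C(p) = (-4*(p - 2))/5 = (-4*(-2 + p))/5 = (8 - 4*p)/5 = 8/5 - 4*p/5)
(1/295358 + 318245)*(268215 + C(318)) = (1/295358 + 318245)*(268215 + (8/5 - 4/5*318)) = (1/295358 + 318245)*(268215 + (8/5 - 1272/5)) = 93996206711*(268215 - 1264/5)/295358 = (93996206711/295358)*(1339811/5) = 125937151709671621/1476790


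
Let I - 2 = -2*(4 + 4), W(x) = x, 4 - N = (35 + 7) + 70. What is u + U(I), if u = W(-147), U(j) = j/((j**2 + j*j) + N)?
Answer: -20881/142 ≈ -147.05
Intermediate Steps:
N = -108 (N = 4 - ((35 + 7) + 70) = 4 - (42 + 70) = 4 - 1*112 = 4 - 112 = -108)
I = -14 (I = 2 - 2*(4 + 4) = 2 - 2*8 = 2 - 16 = -14)
U(j) = j/(-108 + 2*j**2) (U(j) = j/((j**2 + j*j) - 108) = j/((j**2 + j**2) - 108) = j/(2*j**2 - 108) = j/(-108 + 2*j**2))
u = -147
u + U(I) = -147 + (1/2)*(-14)/(-54 + (-14)**2) = -147 + (1/2)*(-14)/(-54 + 196) = -147 + (1/2)*(-14)/142 = -147 + (1/2)*(-14)*(1/142) = -147 - 7/142 = -20881/142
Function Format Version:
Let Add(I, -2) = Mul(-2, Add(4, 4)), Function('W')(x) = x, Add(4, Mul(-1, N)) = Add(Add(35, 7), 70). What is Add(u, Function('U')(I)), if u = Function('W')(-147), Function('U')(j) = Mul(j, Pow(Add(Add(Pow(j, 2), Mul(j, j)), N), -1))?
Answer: Rational(-20881, 142) ≈ -147.05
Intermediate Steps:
N = -108 (N = Add(4, Mul(-1, Add(Add(35, 7), 70))) = Add(4, Mul(-1, Add(42, 70))) = Add(4, Mul(-1, 112)) = Add(4, -112) = -108)
I = -14 (I = Add(2, Mul(-2, Add(4, 4))) = Add(2, Mul(-2, 8)) = Add(2, -16) = -14)
Function('U')(j) = Mul(j, Pow(Add(-108, Mul(2, Pow(j, 2))), -1)) (Function('U')(j) = Mul(j, Pow(Add(Add(Pow(j, 2), Mul(j, j)), -108), -1)) = Mul(j, Pow(Add(Add(Pow(j, 2), Pow(j, 2)), -108), -1)) = Mul(j, Pow(Add(Mul(2, Pow(j, 2)), -108), -1)) = Mul(j, Pow(Add(-108, Mul(2, Pow(j, 2))), -1)))
u = -147
Add(u, Function('U')(I)) = Add(-147, Mul(Rational(1, 2), -14, Pow(Add(-54, Pow(-14, 2)), -1))) = Add(-147, Mul(Rational(1, 2), -14, Pow(Add(-54, 196), -1))) = Add(-147, Mul(Rational(1, 2), -14, Pow(142, -1))) = Add(-147, Mul(Rational(1, 2), -14, Rational(1, 142))) = Add(-147, Rational(-7, 142)) = Rational(-20881, 142)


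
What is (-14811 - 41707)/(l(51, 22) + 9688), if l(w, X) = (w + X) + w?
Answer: -2569/446 ≈ -5.7601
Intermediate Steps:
l(w, X) = X + 2*w (l(w, X) = (X + w) + w = X + 2*w)
(-14811 - 41707)/(l(51, 22) + 9688) = (-14811 - 41707)/((22 + 2*51) + 9688) = -56518/((22 + 102) + 9688) = -56518/(124 + 9688) = -56518/9812 = -56518*1/9812 = -2569/446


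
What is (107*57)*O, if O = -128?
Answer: -780672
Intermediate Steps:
(107*57)*O = (107*57)*(-128) = 6099*(-128) = -780672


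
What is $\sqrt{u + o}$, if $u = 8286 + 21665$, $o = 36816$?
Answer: $\sqrt{66767} \approx 258.39$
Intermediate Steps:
$u = 29951$
$\sqrt{u + o} = \sqrt{29951 + 36816} = \sqrt{66767}$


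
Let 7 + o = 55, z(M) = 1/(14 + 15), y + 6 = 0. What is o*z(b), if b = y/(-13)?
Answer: 48/29 ≈ 1.6552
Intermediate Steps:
y = -6 (y = -6 + 0 = -6)
b = 6/13 (b = -6/(-13) = -6*(-1/13) = 6/13 ≈ 0.46154)
z(M) = 1/29
o = 48 (o = -7 + 55 = 48)
o*z(b) = 48*(1/29) = 48/29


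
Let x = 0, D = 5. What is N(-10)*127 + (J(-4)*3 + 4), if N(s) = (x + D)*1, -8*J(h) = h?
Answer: 1281/2 ≈ 640.50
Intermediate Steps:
J(h) = -h/8
N(s) = 5 (N(s) = (0 + 5)*1 = 5*1 = 5)
N(-10)*127 + (J(-4)*3 + 4) = 5*127 + (-⅛*(-4)*3 + 4) = 635 + ((½)*3 + 4) = 635 + (3/2 + 4) = 635 + 11/2 = 1281/2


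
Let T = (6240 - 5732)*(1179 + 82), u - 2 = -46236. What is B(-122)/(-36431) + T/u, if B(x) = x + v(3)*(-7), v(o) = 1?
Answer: -11665648621/842175427 ≈ -13.852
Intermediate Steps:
u = -46234 (u = 2 - 46236 = -46234)
B(x) = -7 + x (B(x) = x + 1*(-7) = x - 7 = -7 + x)
T = 640588 (T = 508*1261 = 640588)
B(-122)/(-36431) + T/u = (-7 - 122)/(-36431) + 640588/(-46234) = -129*(-1/36431) + 640588*(-1/46234) = 129/36431 - 320294/23117 = -11665648621/842175427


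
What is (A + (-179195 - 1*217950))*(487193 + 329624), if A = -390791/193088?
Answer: -62637059926774167/193088 ≈ -3.2440e+11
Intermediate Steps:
A = -390791/193088 (A = -390791*1/193088 = -390791/193088 ≈ -2.0239)
(A + (-179195 - 1*217950))*(487193 + 329624) = (-390791/193088 + (-179195 - 1*217950))*(487193 + 329624) = (-390791/193088 + (-179195 - 217950))*816817 = (-390791/193088 - 397145)*816817 = -76684324551/193088*816817 = -62637059926774167/193088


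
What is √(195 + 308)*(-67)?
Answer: -67*√503 ≈ -1502.7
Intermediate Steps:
√(195 + 308)*(-67) = √503*(-67) = -67*√503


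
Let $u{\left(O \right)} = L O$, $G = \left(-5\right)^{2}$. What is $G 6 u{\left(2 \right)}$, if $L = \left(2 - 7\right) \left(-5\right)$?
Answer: $7500$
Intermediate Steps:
$L = 25$ ($L = \left(2 - 7\right) \left(-5\right) = \left(-5\right) \left(-5\right) = 25$)
$G = 25$
$u{\left(O \right)} = 25 O$
$G 6 u{\left(2 \right)} = 25 \cdot 6 \cdot 25 \cdot 2 = 150 \cdot 50 = 7500$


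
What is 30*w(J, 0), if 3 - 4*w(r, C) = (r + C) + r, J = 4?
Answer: -75/2 ≈ -37.500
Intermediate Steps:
w(r, C) = 3/4 - r/2 - C/4 (w(r, C) = 3/4 - ((r + C) + r)/4 = 3/4 - ((C + r) + r)/4 = 3/4 - (C + 2*r)/4 = 3/4 + (-r/2 - C/4) = 3/4 - r/2 - C/4)
30*w(J, 0) = 30*(3/4 - 1/2*4 - 1/4*0) = 30*(3/4 - 2 + 0) = 30*(-5/4) = -75/2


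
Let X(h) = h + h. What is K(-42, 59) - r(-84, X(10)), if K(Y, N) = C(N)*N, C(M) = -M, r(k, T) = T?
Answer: -3501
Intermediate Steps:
X(h) = 2*h
K(Y, N) = -N**2 (K(Y, N) = (-N)*N = -N**2)
K(-42, 59) - r(-84, X(10)) = -1*59**2 - 2*10 = -1*3481 - 1*20 = -3481 - 20 = -3501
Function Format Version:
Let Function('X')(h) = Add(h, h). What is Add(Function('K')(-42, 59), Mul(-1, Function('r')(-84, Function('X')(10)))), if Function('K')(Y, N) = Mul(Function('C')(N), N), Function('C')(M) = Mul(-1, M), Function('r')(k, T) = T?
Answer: -3501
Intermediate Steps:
Function('X')(h) = Mul(2, h)
Function('K')(Y, N) = Mul(-1, Pow(N, 2)) (Function('K')(Y, N) = Mul(Mul(-1, N), N) = Mul(-1, Pow(N, 2)))
Add(Function('K')(-42, 59), Mul(-1, Function('r')(-84, Function('X')(10)))) = Add(Mul(-1, Pow(59, 2)), Mul(-1, Mul(2, 10))) = Add(Mul(-1, 3481), Mul(-1, 20)) = Add(-3481, -20) = -3501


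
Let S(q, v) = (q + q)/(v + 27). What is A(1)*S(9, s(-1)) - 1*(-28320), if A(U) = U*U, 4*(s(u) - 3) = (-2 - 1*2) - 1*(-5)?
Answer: 3426792/121 ≈ 28321.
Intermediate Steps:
s(u) = 13/4 (s(u) = 3 + ((-2 - 1*2) - 1*(-5))/4 = 3 + ((-2 - 2) + 5)/4 = 3 + (-4 + 5)/4 = 3 + (¼)*1 = 3 + ¼ = 13/4)
S(q, v) = 2*q/(27 + v) (S(q, v) = (2*q)/(27 + v) = 2*q/(27 + v))
A(U) = U²
A(1)*S(9, s(-1)) - 1*(-28320) = 1²*(2*9/(27 + 13/4)) - 1*(-28320) = 1*(2*9/(121/4)) + 28320 = 1*(2*9*(4/121)) + 28320 = 1*(72/121) + 28320 = 72/121 + 28320 = 3426792/121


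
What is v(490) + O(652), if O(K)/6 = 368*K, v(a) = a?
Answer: 1440106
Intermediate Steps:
O(K) = 2208*K (O(K) = 6*(368*K) = 2208*K)
v(490) + O(652) = 490 + 2208*652 = 490 + 1439616 = 1440106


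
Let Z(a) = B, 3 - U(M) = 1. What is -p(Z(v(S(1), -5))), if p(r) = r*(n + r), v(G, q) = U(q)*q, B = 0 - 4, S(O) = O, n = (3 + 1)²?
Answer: 48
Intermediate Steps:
U(M) = 2 (U(M) = 3 - 1*1 = 3 - 1 = 2)
n = 16 (n = 4² = 16)
B = -4
v(G, q) = 2*q
Z(a) = -4
p(r) = r*(16 + r)
-p(Z(v(S(1), -5))) = -(-4)*(16 - 4) = -(-4)*12 = -1*(-48) = 48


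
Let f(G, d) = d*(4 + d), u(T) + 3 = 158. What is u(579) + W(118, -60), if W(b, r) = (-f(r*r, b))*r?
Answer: 863915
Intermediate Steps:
u(T) = 155 (u(T) = -3 + 158 = 155)
W(b, r) = -b*r*(4 + b) (W(b, r) = (-b*(4 + b))*r = -b*r*(4 + b))
u(579) + W(118, -60) = 155 - 1*118*(-60)*(4 + 118) = 155 - 1*118*(-60)*122 = 155 + 863760 = 863915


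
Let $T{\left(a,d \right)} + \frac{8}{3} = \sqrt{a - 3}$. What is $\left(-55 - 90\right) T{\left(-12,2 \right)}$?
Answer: $\frac{1160}{3} - 145 i \sqrt{15} \approx 386.67 - 561.58 i$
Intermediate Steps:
$T{\left(a,d \right)} = - \frac{8}{3} + \sqrt{-3 + a}$ ($T{\left(a,d \right)} = - \frac{8}{3} + \sqrt{a - 3} = - \frac{8}{3} + \sqrt{-3 + a}$)
$\left(-55 - 90\right) T{\left(-12,2 \right)} = \left(-55 - 90\right) \left(- \frac{8}{3} + \sqrt{-3 - 12}\right) = - 145 \left(- \frac{8}{3} + \sqrt{-15}\right) = - 145 \left(- \frac{8}{3} + i \sqrt{15}\right) = \frac{1160}{3} - 145 i \sqrt{15}$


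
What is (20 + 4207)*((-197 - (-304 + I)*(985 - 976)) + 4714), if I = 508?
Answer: 11332587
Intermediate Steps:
(20 + 4207)*((-197 - (-304 + I)*(985 - 976)) + 4714) = (20 + 4207)*((-197 - (-304 + 508)*(985 - 976)) + 4714) = 4227*((-197 - 204*9) + 4714) = 4227*((-197 - 1*1836) + 4714) = 4227*((-197 - 1836) + 4714) = 4227*(-2033 + 4714) = 4227*2681 = 11332587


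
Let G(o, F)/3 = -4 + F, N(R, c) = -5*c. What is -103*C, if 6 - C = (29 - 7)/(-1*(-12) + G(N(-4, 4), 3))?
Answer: -3296/9 ≈ -366.22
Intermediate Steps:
G(o, F) = -12 + 3*F (G(o, F) = 3*(-4 + F) = -12 + 3*F)
C = 32/9 (C = 6 - (29 - 7)/(-1*(-12) + (-12 + 3*3)) = 6 - 22/(12 + (-12 + 9)) = 6 - 22/(12 - 3) = 6 - 22/9 = 32/9 ≈ 3.5556)
-103*C = -103*32/9 = -3296/9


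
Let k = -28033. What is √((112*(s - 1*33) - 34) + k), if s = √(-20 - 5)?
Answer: √(-31763 + 560*I) ≈ 1.571 + 178.23*I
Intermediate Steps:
s = 5*I (s = √(-25) = 5*I ≈ 5.0*I)
√((112*(s - 1*33) - 34) + k) = √((112*(5*I - 1*33) - 34) - 28033) = √((112*(5*I - 33) - 34) - 28033) = √((112*(-33 + 5*I) - 34) - 28033) = √(((-3696 + 560*I) - 34) - 28033) = √((-3730 + 560*I) - 28033) = √(-31763 + 560*I)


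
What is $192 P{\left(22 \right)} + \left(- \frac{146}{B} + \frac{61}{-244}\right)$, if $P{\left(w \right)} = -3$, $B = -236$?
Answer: $- \frac{135849}{236} \approx -575.63$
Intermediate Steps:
$192 P{\left(22 \right)} + \left(- \frac{146}{B} + \frac{61}{-244}\right) = 192 \left(-3\right) + \left(- \frac{146}{-236} + \frac{61}{-244}\right) = -576 + \left(\left(-146\right) \left(- \frac{1}{236}\right) + 61 \left(- \frac{1}{244}\right)\right) = -576 + \left(\frac{73}{118} - \frac{1}{4}\right) = -576 + \frac{87}{236} = - \frac{135849}{236}$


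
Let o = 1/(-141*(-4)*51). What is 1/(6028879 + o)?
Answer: 28764/173414675557 ≈ 1.6587e-7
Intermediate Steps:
o = 1/28764 (o = 1/(564*51) = 1/28764 ≈ 3.4766e-5)
1/(6028879 + o) = 1/(6028879 + 1/28764) = 1/(173414675557/28764) = 28764/173414675557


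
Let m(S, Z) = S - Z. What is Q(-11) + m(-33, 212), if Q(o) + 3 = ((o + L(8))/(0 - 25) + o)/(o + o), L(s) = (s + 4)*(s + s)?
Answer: -67972/275 ≈ -247.17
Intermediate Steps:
L(s) = 2*s*(4 + s) (L(s) = (4 + s)*(2*s) = 2*s*(4 + s))
Q(o) = -3 + (-192/25 + 24*o/25)/(2*o) (Q(o) = -3 + ((o + 2*8*(4 + 8))/(0 - 25) + o)/(o + o) = -3 + ((o + 2*8*12)/(-25) + o)/((2*o)) = -3 + ((o + 192)*(-1/25) + o)*(1/(2*o)) = -3 + ((192 + o)*(-1/25) + o)*(1/(2*o)) = -3 + ((-192/25 - o/25) + o)*(1/(2*o)) = -3 + (-192/25 + 24*o/25)*(1/(2*o)) = -3 + (-192/25 + 24*o/25)/(2*o))
Q(-11) + m(-33, 212) = (3/25)*(-32 - 21*(-11))/(-11) + (-33 - 1*212) = (3/25)*(-1/11)*(-32 + 231) + (-33 - 212) = (3/25)*(-1/11)*199 - 245 = -597/275 - 245 = -67972/275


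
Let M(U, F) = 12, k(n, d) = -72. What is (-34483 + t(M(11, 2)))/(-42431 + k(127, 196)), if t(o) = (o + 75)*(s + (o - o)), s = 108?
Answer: 25087/42503 ≈ 0.59024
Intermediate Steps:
t(o) = 8100 + 108*o (t(o) = (o + 75)*(108 + (o - o)) = (75 + o)*(108 + 0) = (75 + o)*108 = 8100 + 108*o)
(-34483 + t(M(11, 2)))/(-42431 + k(127, 196)) = (-34483 + (8100 + 108*12))/(-42431 - 72) = (-34483 + (8100 + 1296))/(-42503) = (-34483 + 9396)*(-1/42503) = -25087*(-1/42503) = 25087/42503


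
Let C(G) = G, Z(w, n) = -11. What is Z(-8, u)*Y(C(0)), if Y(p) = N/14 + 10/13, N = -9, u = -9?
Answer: -253/182 ≈ -1.3901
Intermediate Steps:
Y(p) = 23/182 (Y(p) = -9/14 + 10/13 = 23/182)
Z(-8, u)*Y(C(0)) = -11*23/182 = -253/182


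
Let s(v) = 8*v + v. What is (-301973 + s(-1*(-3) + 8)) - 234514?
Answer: -536388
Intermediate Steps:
s(v) = 9*v
(-301973 + s(-1*(-3) + 8)) - 234514 = (-301973 + 9*(-1*(-3) + 8)) - 234514 = (-301973 + 9*(3 + 8)) - 234514 = (-301973 + 9*11) - 234514 = (-301973 + 99) - 234514 = -301874 - 234514 = -536388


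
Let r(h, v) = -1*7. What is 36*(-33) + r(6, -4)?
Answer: -1195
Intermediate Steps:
r(h, v) = -7
36*(-33) + r(6, -4) = 36*(-33) - 7 = -1188 - 7 = -1195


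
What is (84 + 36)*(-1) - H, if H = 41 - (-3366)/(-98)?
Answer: -6206/49 ≈ -126.65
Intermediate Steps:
H = 326/49 (H = 41 - (-3366)*(-1)/98 = 41 - 99*17/49 = 41 - 1683/49 = 326/49 ≈ 6.6531)
(84 + 36)*(-1) - H = (84 + 36)*(-1) - 1*326/49 = 120*(-1) - 326/49 = -120 - 326/49 = -6206/49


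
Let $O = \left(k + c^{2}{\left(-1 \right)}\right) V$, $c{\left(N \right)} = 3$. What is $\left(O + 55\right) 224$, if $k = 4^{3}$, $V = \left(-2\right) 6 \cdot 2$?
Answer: $-380128$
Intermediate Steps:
$V = -24$ ($V = \left(-12\right) 2 = -24$)
$k = 64$
$O = -1752$ ($O = \left(64 + 3^{2}\right) \left(-24\right) = \left(64 + 9\right) \left(-24\right) = 73 \left(-24\right) = -1752$)
$\left(O + 55\right) 224 = \left(-1752 + 55\right) 224 = \left(-1697\right) 224 = -380128$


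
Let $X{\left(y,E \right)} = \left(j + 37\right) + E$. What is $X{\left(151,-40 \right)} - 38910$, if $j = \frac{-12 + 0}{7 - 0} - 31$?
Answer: $- \frac{272620}{7} \approx -38946.0$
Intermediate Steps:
$j = - \frac{229}{7}$ ($j = - \frac{12}{7 + 0} - 31 = - \frac{12}{7} - 31 = - \frac{229}{7} \approx -32.714$)
$X{\left(y,E \right)} = \frac{30}{7} + E$ ($X{\left(y,E \right)} = \left(- \frac{229}{7} + 37\right) + E = \frac{30}{7} + E$)
$X{\left(151,-40 \right)} - 38910 = \left(\frac{30}{7} - 40\right) - 38910 = - \frac{250}{7} - 38910 = - \frac{272620}{7}$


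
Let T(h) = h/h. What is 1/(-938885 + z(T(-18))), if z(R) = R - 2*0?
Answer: -1/938884 ≈ -1.0651e-6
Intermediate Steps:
T(h) = 1
z(R) = R (z(R) = R + 0 = R)
1/(-938885 + z(T(-18))) = 1/(-938885 + 1) = 1/(-938884) = -1/938884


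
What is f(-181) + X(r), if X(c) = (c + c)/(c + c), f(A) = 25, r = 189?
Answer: 26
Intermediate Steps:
X(c) = 1 (X(c) = (2*c)/((2*c)) = (2*c)*(1/(2*c)) = 1)
f(-181) + X(r) = 25 + 1 = 26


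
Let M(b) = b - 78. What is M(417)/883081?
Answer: 339/883081 ≈ 0.00038388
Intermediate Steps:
M(b) = -78 + b
M(417)/883081 = (-78 + 417)/883081 = 339*(1/883081) = 339/883081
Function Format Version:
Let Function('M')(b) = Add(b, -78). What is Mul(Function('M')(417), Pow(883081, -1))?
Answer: Rational(339, 883081) ≈ 0.00038388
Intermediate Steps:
Function('M')(b) = Add(-78, b)
Mul(Function('M')(417), Pow(883081, -1)) = Mul(Add(-78, 417), Pow(883081, -1)) = Mul(339, Rational(1, 883081)) = Rational(339, 883081)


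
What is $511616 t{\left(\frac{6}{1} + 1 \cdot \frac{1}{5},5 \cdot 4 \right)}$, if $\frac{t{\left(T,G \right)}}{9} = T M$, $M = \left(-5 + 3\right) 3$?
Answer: $- \frac{856445184}{5} \approx -1.7129 \cdot 10^{8}$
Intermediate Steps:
$M = -6$ ($M = \left(-2\right) 3 = -6$)
$t{\left(T,G \right)} = - 54 T$ ($t{\left(T,G \right)} = 9 T \left(-6\right) = 9 \left(- 6 T\right) = - 54 T$)
$511616 t{\left(\frac{6}{1} + 1 \cdot \frac{1}{5},5 \cdot 4 \right)} = 511616 \left(- 54 \left(\frac{6}{1} + 1 \cdot \frac{1}{5}\right)\right) = 511616 \left(- 54 \left(6 \cdot 1 + 1 \cdot \frac{1}{5}\right)\right) = 511616 \left(- 54 \left(6 + \frac{1}{5}\right)\right) = 511616 \left(\left(-54\right) \frac{31}{5}\right) = 511616 \left(- \frac{1674}{5}\right) = - \frac{856445184}{5}$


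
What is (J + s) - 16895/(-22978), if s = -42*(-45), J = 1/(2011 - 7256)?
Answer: 227870654197/120519610 ≈ 1890.7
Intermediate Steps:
J = -1/5245 (J = 1/(-5245) = -1/5245 ≈ -0.00019066)
s = 1890
(J + s) - 16895/(-22978) = (-1/5245 + 1890) - 16895/(-22978) = 9913049/5245 - 16895*(-1/22978) = 9913049/5245 + 16895/22978 = 227870654197/120519610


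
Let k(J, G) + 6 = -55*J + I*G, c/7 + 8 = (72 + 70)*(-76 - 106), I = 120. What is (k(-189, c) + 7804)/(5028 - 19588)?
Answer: 3099641/2080 ≈ 1490.2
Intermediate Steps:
c = -180964 (c = -56 + 7*((72 + 70)*(-76 - 106)) = -56 + 7*(142*(-182)) = -56 + 7*(-25844) = -56 - 180908 = -180964)
k(J, G) = -6 - 55*J + 120*G (k(J, G) = -6 + (-55*J + 120*G) = -6 - 55*J + 120*G)
(k(-189, c) + 7804)/(5028 - 19588) = ((-6 - 55*(-189) + 120*(-180964)) + 7804)/(5028 - 19588) = ((-6 + 10395 - 21715680) + 7804)/(-14560) = (-21705291 + 7804)*(-1/14560) = -21697487*(-1/14560) = 3099641/2080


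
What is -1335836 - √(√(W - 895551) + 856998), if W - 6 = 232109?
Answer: -1335836 - √(856998 + 2*I*√165859) ≈ -1.3368e+6 - 0.43993*I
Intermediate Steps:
W = 232115 (W = 6 + 232109 = 232115)
-1335836 - √(√(W - 895551) + 856998) = -1335836 - √(√(232115 - 895551) + 856998) = -1335836 - √(√(-663436) + 856998) = -1335836 - √(2*I*√165859 + 856998) = -1335836 - √(856998 + 2*I*√165859)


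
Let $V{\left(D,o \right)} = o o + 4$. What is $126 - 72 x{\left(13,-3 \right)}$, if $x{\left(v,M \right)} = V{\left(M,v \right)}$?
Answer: $-12330$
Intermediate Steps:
$V{\left(D,o \right)} = 4 + o^{2}$ ($V{\left(D,o \right)} = o^{2} + 4 = 4 + o^{2}$)
$x{\left(v,M \right)} = 4 + v^{2}$
$126 - 72 x{\left(13,-3 \right)} = 126 - 72 \left(4 + 13^{2}\right) = 126 - 72 \left(4 + 169\right) = 126 - 12456 = -12330$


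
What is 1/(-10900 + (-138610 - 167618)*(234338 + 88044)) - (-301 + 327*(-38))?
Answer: 1256440061111091/98722405996 ≈ 12727.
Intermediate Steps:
1/(-10900 + (-138610 - 167618)*(234338 + 88044)) - (-301 + 327*(-38)) = 1/(-10900 - 306228*322382) - (-301 - 12426) = 1/(-10900 - 98722395096) - 1*(-12727) = 1/(-98722405996) + 12727 = -1/98722405996 + 12727 = 1256440061111091/98722405996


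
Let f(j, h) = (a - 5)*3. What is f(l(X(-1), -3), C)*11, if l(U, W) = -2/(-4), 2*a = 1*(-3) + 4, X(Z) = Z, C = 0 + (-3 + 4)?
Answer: -297/2 ≈ -148.50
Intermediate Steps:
C = 1 (C = 0 + 1 = 1)
a = 1/2 (a = (1*(-3) + 4)/2 = (-3 + 4)/2 = (1/2)*1 = 1/2 ≈ 0.50000)
l(U, W) = 1/2 (l(U, W) = -2*(-1/4) = 1/2)
f(j, h) = -27/2 (f(j, h) = (1/2 - 5)*3 = -9/2*3 = -27/2)
f(l(X(-1), -3), C)*11 = -27/2*11 = -297/2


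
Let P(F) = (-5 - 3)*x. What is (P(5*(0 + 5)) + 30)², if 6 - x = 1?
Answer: 100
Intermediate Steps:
x = 5 (x = 6 - 1*1 = 6 - 1 = 5)
P(F) = -40 (P(F) = (-5 - 3)*5 = -8*5 = -40)
(P(5*(0 + 5)) + 30)² = (-40 + 30)² = (-10)² = 100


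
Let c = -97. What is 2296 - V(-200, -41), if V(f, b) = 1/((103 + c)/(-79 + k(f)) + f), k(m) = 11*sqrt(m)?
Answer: 466023822155/202971606 - 55*I*sqrt(2)/101485803 ≈ 2296.0 - 7.6643e-7*I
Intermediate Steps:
V(f, b) = 1/(f + 6/(-79 + 11*sqrt(f))) (V(f, b) = 1/((103 - 97)/(-79 + 11*sqrt(f)) + f) = 1/(6/(-79 + 11*sqrt(f)) + f) = 1/(f + 6/(-79 + 11*sqrt(f))))
2296 - V(-200, -41) = 2296 - (-79 + 11*sqrt(-200))/(6 - 79*(-200) + 11*(-200)**(3/2)) = 2296 - (-79 + 11*(10*I*sqrt(2)))/(6 + 15800 + 11*(-2000*I*sqrt(2))) = 2296 - (-79 + 110*I*sqrt(2))/(6 + 15800 - 22000*I*sqrt(2)) = 2296 - (-79 + 110*I*sqrt(2))/(15806 - 22000*I*sqrt(2))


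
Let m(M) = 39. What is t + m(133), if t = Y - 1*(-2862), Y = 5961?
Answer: 8862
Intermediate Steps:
t = 8823 (t = 5961 - 1*(-2862) = 5961 + 2862 = 8823)
t + m(133) = 8823 + 39 = 8862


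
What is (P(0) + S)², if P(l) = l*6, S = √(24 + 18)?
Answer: 42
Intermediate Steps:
S = √42 ≈ 6.4807
P(l) = 6*l
(P(0) + S)² = (6*0 + √42)² = (0 + √42)² = (√42)² = 42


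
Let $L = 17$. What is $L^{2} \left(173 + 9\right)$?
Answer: $52598$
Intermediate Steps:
$L^{2} \left(173 + 9\right) = 17^{2} \left(173 + 9\right) = 289 \cdot 182 = 52598$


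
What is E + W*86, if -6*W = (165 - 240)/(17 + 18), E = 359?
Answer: 2728/7 ≈ 389.71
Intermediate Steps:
W = 5/14 (W = -(165 - 240)/(6*(17 + 18)) = -(-25)/(2*35) = -1/6*(-15/7) = 5/14 ≈ 0.35714)
E + W*86 = 359 + (5/14)*86 = 359 + 215/7 = 2728/7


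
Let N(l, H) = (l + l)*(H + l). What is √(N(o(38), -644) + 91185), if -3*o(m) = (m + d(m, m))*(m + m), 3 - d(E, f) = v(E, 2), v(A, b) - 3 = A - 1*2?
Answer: √1454201/3 ≈ 401.97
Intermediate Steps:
v(A, b) = 1 + A (v(A, b) = 3 + (A - 1*2) = 3 + (A - 2) = 3 + (-2 + A) = 1 + A)
d(E, f) = 2 - E (d(E, f) = 3 - (1 + E) = 3 + (-1 - E) = 2 - E)
o(m) = -4*m/3 (o(m) = -(m + (2 - m))*(m + m)/3 = -2*2*m/3 = -4*m/3)
N(l, H) = 2*l*(H + l) (N(l, H) = (2*l)*(H + l) = 2*l*(H + l))
√(N(o(38), -644) + 91185) = √(2*(-4/3*38)*(-644 - 4/3*38) + 91185) = √(2*(-152/3)*(-644 - 152/3) + 91185) = √(2*(-152/3)*(-2084/3) + 91185) = √(633536/9 + 91185) = √(1454201/9) = √1454201/3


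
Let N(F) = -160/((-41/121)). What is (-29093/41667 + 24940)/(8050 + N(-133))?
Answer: 42604981367/14558866470 ≈ 2.9264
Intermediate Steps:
N(F) = 19360/41 (N(F) = -160/((-41*1/121)) = -160/(-41/121) = -160*(-121/41) = 19360/41)
(-29093/41667 + 24940)/(8050 + N(-133)) = (-29093/41667 + 24940)/(8050 + 19360/41) = (-29093*1/41667 + 24940)/(349410/41) = (-29093/41667 + 24940)*(41/349410) = (1039145887/41667)*(41/349410) = 42604981367/14558866470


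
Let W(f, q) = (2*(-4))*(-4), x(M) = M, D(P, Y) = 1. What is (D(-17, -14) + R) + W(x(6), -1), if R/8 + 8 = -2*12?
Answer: -223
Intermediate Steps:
W(f, q) = 32 (W(f, q) = -8*(-4) = 32)
R = -256 (R = -64 + 8*(-2*12) = -64 + 8*(-24) = -64 - 192 = -256)
(D(-17, -14) + R) + W(x(6), -1) = (1 - 256) + 32 = -255 + 32 = -223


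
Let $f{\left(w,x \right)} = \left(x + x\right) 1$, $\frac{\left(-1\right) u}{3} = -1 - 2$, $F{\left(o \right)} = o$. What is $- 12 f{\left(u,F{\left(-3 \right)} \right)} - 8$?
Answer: $64$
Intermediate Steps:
$u = 9$ ($u = - 3 \left(-1 - 2\right) = \left(-3\right) \left(-3\right) = 9$)
$f{\left(w,x \right)} = 2 x$ ($f{\left(w,x \right)} = 2 x 1 = 2 x$)
$- 12 f{\left(u,F{\left(-3 \right)} \right)} - 8 = - 12 \cdot 2 \left(-3\right) - 8 = \left(-12\right) \left(-6\right) - 8 = 72 - 8 = 64$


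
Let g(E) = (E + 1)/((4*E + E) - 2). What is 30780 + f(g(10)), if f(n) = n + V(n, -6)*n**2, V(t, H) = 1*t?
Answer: 3404048435/110592 ≈ 30780.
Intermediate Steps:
V(t, H) = t
g(E) = (1 + E)/(-2 + 5*E) (g(E) = (1 + E)/(5*E - 2) = (1 + E)/(-2 + 5*E))
f(n) = n + n**3 (f(n) = n + n*n**2 = n + n**3)
30780 + f(g(10)) = 30780 + ((1 + 10)/(-2 + 5*10) + ((1 + 10)/(-2 + 5*10))**3) = 30780 + (11/(-2 + 50) + (11/(-2 + 50))**3) = 30780 + (11/48 + (11/48)**3) = 30780 + (11/48 + 1331/110592) = 30780 + 26675/110592 = 3404048435/110592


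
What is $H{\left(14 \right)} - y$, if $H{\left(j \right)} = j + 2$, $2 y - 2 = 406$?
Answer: $-188$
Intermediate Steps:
$y = 204$ ($y = 1 + \frac{1}{2} \cdot 406 = 1 + 203 = 204$)
$H{\left(j \right)} = 2 + j$
$H{\left(14 \right)} - y = \left(2 + 14\right) - 204 = 16 - 204 = -188$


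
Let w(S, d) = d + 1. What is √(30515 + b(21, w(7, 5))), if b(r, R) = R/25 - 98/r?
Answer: √6864879/15 ≈ 174.67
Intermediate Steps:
w(S, d) = 1 + d
b(r, R) = -98/r + R/25 (b(r, R) = R*(1/25) - 98/r = R/25 - 98/r = -98/r + R/25)
√(30515 + b(21, w(7, 5))) = √(30515 + (-98/21 + (1 + 5)/25)) = √(30515 + (-98*1/21 + (1/25)*6)) = √(30515 + (-14/3 + 6/25)) = √(30515 - 332/75) = √(2288293/75) = √6864879/15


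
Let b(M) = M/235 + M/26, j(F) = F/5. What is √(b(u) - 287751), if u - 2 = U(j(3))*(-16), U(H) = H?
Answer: 2*I*√671397576681/3055 ≈ 536.42*I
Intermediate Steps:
j(F) = F/5 (j(F) = F*(⅕) = F/5)
u = -38/5 (u = 2 + ((⅕)*3)*(-16) = 2 + (⅗)*(-16) = 2 - 48/5 = -38/5 ≈ -7.6000)
b(M) = 261*M/6110 (b(M) = M*(1/235) + M*(1/26) = M/235 + M/26 = 261*M/6110)
√(b(u) - 287751) = √((261/6110)*(-38/5) - 287751) = √(-4959/15275 - 287751) = √(-4395401484/15275) = 2*I*√671397576681/3055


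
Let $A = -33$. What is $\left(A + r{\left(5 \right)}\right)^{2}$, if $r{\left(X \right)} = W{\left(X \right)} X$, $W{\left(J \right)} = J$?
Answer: $64$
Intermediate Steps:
$r{\left(X \right)} = X^{2}$ ($r{\left(X \right)} = X X = X^{2}$)
$\left(A + r{\left(5 \right)}\right)^{2} = \left(-33 + 5^{2}\right)^{2} = \left(-33 + 25\right)^{2} = \left(-8\right)^{2} = 64$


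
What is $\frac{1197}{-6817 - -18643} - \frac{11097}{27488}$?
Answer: $- \frac{5462777}{18059616} \approx -0.30249$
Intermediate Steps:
$\frac{1197}{-6817 - -18643} - \frac{11097}{27488} = \frac{1197}{-6817 + 18643} - \frac{11097}{27488} = \frac{1197}{11826} - \frac{11097}{27488} = 1197 \cdot \frac{1}{11826} - \frac{11097}{27488} = \frac{133}{1314} - \frac{11097}{27488} = - \frac{5462777}{18059616}$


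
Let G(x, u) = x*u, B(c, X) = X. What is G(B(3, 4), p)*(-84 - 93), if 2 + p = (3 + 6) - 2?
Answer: -3540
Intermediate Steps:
p = 5 (p = -2 + ((3 + 6) - 2) = -2 + (9 - 2) = -2 + 7 = 5)
G(x, u) = u*x
G(B(3, 4), p)*(-84 - 93) = (5*4)*(-84 - 93) = 20*(-177) = -3540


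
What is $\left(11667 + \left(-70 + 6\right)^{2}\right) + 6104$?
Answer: $21867$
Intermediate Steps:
$\left(11667 + \left(-70 + 6\right)^{2}\right) + 6104 = \left(11667 + \left(-64\right)^{2}\right) + 6104 = \left(11667 + 4096\right) + 6104 = 15763 + 6104 = 21867$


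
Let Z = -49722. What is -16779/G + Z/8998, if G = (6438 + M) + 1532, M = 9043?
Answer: -166149638/25513829 ≈ -6.5121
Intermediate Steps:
G = 17013 (G = (6438 + 9043) + 1532 = 15481 + 1532 = 17013)
-16779/G + Z/8998 = -16779/17013 - 49722/8998 = -16779*1/17013 - 49722*1/8998 = -5593/5671 - 24861/4499 = -166149638/25513829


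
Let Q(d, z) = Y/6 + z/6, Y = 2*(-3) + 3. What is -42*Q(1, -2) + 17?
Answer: 52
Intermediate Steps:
Y = -3 (Y = -6 + 3 = -3)
Q(d, z) = -½ + z/6 (Q(d, z) = -3/6 + z/6 = -3*⅙ + z*(⅙) = -½ + z/6)
-42*Q(1, -2) + 17 = -42*(-½ + (⅙)*(-2)) + 17 = -42*(-½ - ⅓) + 17 = -42*(-⅚) + 17 = 35 + 17 = 52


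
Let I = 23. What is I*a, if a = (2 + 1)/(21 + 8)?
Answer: 69/29 ≈ 2.3793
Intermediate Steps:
a = 3/29 ≈ 0.10345
I*a = 23*(3/29) = 69/29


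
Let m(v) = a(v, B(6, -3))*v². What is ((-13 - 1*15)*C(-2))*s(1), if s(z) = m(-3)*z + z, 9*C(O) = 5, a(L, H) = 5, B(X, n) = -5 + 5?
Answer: -6440/9 ≈ -715.56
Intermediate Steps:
B(X, n) = 0
C(O) = 5/9 (C(O) = (⅑)*5 = 5/9)
m(v) = 5*v²
s(z) = 46*z (s(z) = (5*(-3)²)*z + z = (5*9)*z + z = 45*z + z = 46*z)
((-13 - 1*15)*C(-2))*s(1) = ((-13 - 1*15)*(5/9))*(46*1) = ((-13 - 15)*(5/9))*46 = -28*5/9*46 = -140/9*46 = -6440/9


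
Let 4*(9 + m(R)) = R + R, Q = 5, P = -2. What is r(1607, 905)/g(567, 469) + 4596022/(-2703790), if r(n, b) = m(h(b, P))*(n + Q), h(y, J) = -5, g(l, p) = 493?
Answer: -26194348933/666484235 ≈ -39.302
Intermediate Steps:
m(R) = -9 + R/2 (m(R) = -9 + (R + R)/4 = -9 + (2*R)/4 = -9 + R/2)
r(n, b) = -115/2 - 23*n/2 (r(n, b) = (-9 + (½)*(-5))*(n + 5) = (-9 - 5/2)*(5 + n) = -23*(5 + n)/2 = -115/2 - 23*n/2)
r(1607, 905)/g(567, 469) + 4596022/(-2703790) = (-115/2 - 23/2*1607)/493 + 4596022/(-2703790) = (-115/2 - 36961/2)*(1/493) + 4596022*(-1/2703790) = -18538*1/493 - 2298011/1351895 = -18538/493 - 2298011/1351895 = -26194348933/666484235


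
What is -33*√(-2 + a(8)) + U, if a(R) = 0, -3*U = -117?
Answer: 39 - 33*I*√2 ≈ 39.0 - 46.669*I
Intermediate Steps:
U = 39 (U = -⅓*(-117) = 39)
-33*√(-2 + a(8)) + U = -33*√(-2 + 0) + 39 = -33*I*√2 + 39 = 39 - 33*I*√2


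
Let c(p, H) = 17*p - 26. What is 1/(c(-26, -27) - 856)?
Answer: -1/1324 ≈ -0.00075529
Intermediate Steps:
c(p, H) = -26 + 17*p
1/(c(-26, -27) - 856) = 1/((-26 + 17*(-26)) - 856) = 1/((-26 - 442) - 856) = 1/(-468 - 856) = 1/(-1324) = -1/1324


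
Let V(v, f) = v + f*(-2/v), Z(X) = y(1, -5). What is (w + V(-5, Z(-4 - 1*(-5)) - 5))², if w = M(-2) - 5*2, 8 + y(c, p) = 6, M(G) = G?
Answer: 9801/25 ≈ 392.04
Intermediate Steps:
y(c, p) = -2 (y(c, p) = -8 + 6 = -2)
Z(X) = -2
w = -12 (w = -2 - 5*2 = -2 - 10 = -12)
V(v, f) = v - 2*f/v
(w + V(-5, Z(-4 - 1*(-5)) - 5))² = (-12 + (-5 - 2*(-2 - 5)/(-5)))² = (-12 + (-5 - 2*(-7)*(-⅕)))² = (-12 + (-5 - 14/5))² = (-12 - 39/5)² = (-99/5)² = 9801/25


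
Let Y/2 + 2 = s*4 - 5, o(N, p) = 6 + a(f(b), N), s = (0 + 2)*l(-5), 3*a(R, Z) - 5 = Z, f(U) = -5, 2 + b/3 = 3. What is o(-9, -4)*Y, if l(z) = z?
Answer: -1316/3 ≈ -438.67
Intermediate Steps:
b = 3 (b = -6 + 3*3 = -6 + 9 = 3)
a(R, Z) = 5/3 + Z/3
s = -10 (s = (0 + 2)*(-5) = 2*(-5) = -10)
o(N, p) = 23/3 + N/3 (o(N, p) = 6 + (5/3 + N/3) = 23/3 + N/3)
Y = -94 (Y = -4 + 2*(-10*4 - 5) = -4 + 2*(-40 - 5) = -4 + 2*(-45) = -4 - 90 = -94)
o(-9, -4)*Y = (23/3 + (⅓)*(-9))*(-94) = (23/3 - 3)*(-94) = (14/3)*(-94) = -1316/3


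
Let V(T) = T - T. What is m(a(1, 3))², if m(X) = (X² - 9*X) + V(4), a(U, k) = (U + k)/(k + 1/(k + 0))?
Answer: 54756/625 ≈ 87.610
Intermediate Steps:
V(T) = 0
a(U, k) = (U + k)/(k + 1/k)
m(X) = X² - 9*X (m(X) = (X² - 9*X) + 0 = X² - 9*X)
m(a(1, 3))² = ((3*(1 + 3)/(1 + 3²))*(-9 + 3*(1 + 3)/(1 + 3²)))² = ((3*4/(1 + 9))*(-9 + 3*4/(1 + 9)))² = ((3*4/10)*(-9 + 3*4/10))² = ((3*(⅒)*4)*(-9 + 3*(⅒)*4))² = (6*(-9 + 6/5)/5)² = ((6/5)*(-39/5))² = (-234/25)² = 54756/625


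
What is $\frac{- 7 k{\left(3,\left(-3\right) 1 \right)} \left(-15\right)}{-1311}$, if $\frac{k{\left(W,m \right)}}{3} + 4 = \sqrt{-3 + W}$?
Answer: $\frac{420}{437} \approx 0.9611$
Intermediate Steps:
$k{\left(W,m \right)} = -12 + 3 \sqrt{-3 + W}$
$\frac{- 7 k{\left(3,\left(-3\right) 1 \right)} \left(-15\right)}{-1311} = \frac{- 7 \left(-12 + 3 \sqrt{-3 + 3}\right) \left(-15\right)}{-1311} = - 7 \left(-12 + 3 \sqrt{0}\right) \left(-15\right) \left(- \frac{1}{1311}\right) = - 7 \left(-12 + 3 \cdot 0\right) \left(-15\right) \left(- \frac{1}{1311}\right) = - 7 \left(-12 + 0\right) \left(-15\right) \left(- \frac{1}{1311}\right) = \left(-7\right) \left(-12\right) \left(-15\right) \left(- \frac{1}{1311}\right) = 84 \left(-15\right) \left(- \frac{1}{1311}\right) = \left(-1260\right) \left(- \frac{1}{1311}\right) = \frac{420}{437}$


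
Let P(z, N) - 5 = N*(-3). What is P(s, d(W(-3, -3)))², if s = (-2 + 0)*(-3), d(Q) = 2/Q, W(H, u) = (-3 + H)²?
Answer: 841/36 ≈ 23.361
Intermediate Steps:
s = 6 (s = -2*(-3) = 6)
P(z, N) = 5 - 3*N (P(z, N) = 5 + N*(-3) = 5 - 3*N)
P(s, d(W(-3, -3)))² = (5 - 6/((-3 - 3)²))² = (5 - 6/((-6)²))² = (5 - 6/36)² = (5 - 3*1/18)² = (5 - ⅙)² = (29/6)² = 841/36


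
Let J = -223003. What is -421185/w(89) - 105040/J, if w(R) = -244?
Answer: 93951148315/54412732 ≈ 1726.6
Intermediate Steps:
-421185/w(89) - 105040/J = -421185/(-244) - 105040/(-223003) = -421185*(-1/244) - 105040*(-1/223003) = 421185/244 + 105040/223003 = 93951148315/54412732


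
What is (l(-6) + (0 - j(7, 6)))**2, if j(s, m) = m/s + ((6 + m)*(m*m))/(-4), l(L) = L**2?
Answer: 1004004/49 ≈ 20490.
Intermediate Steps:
j(s, m) = m/s - m**2*(6 + m)/4 (j(s, m) = m/s + ((6 + m)*m**2)*(-1/4) = m/s + (m**2*(6 + m))*(-1/4) = m/s - m**2*(6 + m)/4)
(l(-6) + (0 - j(7, 6)))**2 = ((-6)**2 + (0 - (-1)*6*(-4 + 6*7*(6 + 6))/(4*7)))**2 = (36 + (0 - (-1)*6*(-4 + 6*7*12)/(4*7)))**2 = (36 + (0 - (-1)*6*(-4 + 504)/(4*7)))**2 = (36 + (0 - (-1)*6*500/(4*7)))**2 = (36 + (0 - 1*(-750/7)))**2 = (36 + (0 + 750/7))**2 = (36 + 750/7)**2 = (1002/7)**2 = 1004004/49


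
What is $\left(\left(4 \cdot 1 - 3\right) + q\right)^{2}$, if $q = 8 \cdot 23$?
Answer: $34225$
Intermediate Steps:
$q = 184$
$\left(\left(4 \cdot 1 - 3\right) + q\right)^{2} = \left(\left(4 \cdot 1 - 3\right) + 184\right)^{2} = \left(\left(4 - 3\right) + 184\right)^{2} = \left(1 + 184\right)^{2} = 185^{2} = 34225$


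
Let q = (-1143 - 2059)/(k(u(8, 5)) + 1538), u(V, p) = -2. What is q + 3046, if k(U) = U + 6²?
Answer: 2392555/786 ≈ 3044.0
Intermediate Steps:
k(U) = 36 + U (k(U) = U + 36 = 36 + U)
q = -1601/786 (q = (-1143 - 2059)/((36 - 2) + 1538) = -3202/(34 + 1538) = -3202/1572 = -3202*1/1572 = -1601/786 ≈ -2.0369)
q + 3046 = -1601/786 + 3046 = 2392555/786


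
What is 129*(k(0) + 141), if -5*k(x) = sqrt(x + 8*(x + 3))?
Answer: 18189 - 258*sqrt(6)/5 ≈ 18063.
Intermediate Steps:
k(x) = -sqrt(24 + 9*x)/5 (k(x) = -sqrt(x + 8*(x + 3))/5 = -sqrt(x + 8*(3 + x))/5 = -sqrt(x + (24 + 8*x))/5 = -sqrt(24 + 9*x)/5)
129*(k(0) + 141) = 129*(-sqrt(24 + 9*0)/5 + 141) = 129*(-sqrt(24 + 0)/5 + 141) = 129*(-2*sqrt(6)/5 + 141) = 129*(141 - 2*sqrt(6)/5) = 18189 - 258*sqrt(6)/5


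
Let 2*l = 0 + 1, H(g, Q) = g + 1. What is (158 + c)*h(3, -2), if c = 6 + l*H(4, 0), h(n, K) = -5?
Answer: -1665/2 ≈ -832.50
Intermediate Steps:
H(g, Q) = 1 + g
l = 1/2 (l = (0 + 1)/2 = (1/2)*1 = 1/2 ≈ 0.50000)
c = 17/2 (c = 6 + (1 + 4)/2 = 6 + (1/2)*5 = 6 + 5/2 = 17/2 ≈ 8.5000)
(158 + c)*h(3, -2) = (158 + 17/2)*(-5) = (333/2)*(-5) = -1665/2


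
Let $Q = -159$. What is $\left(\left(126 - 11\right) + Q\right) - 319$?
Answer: $-363$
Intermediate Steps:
$\left(\left(126 - 11\right) + Q\right) - 319 = \left(\left(126 - 11\right) - 159\right) - 319 = \left(115 - 159\right) - 319 = -44 - 319 = -363$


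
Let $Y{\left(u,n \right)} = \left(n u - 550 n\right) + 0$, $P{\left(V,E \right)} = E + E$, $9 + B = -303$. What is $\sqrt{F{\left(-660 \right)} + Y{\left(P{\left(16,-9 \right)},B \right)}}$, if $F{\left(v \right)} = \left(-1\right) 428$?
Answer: $2 \sqrt{44197} \approx 420.46$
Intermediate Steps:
$B = -312$ ($B = -9 - 303 = -312$)
$P{\left(V,E \right)} = 2 E$
$F{\left(v \right)} = -428$
$Y{\left(u,n \right)} = - 550 n + n u$ ($Y{\left(u,n \right)} = \left(- 550 n + n u\right) + 0 = - 550 n + n u$)
$\sqrt{F{\left(-660 \right)} + Y{\left(P{\left(16,-9 \right)},B \right)}} = \sqrt{-428 - 312 \left(-550 + 2 \left(-9\right)\right)} = \sqrt{-428 - 312 \left(-550 - 18\right)} = \sqrt{-428 - -177216} = \sqrt{-428 + 177216} = \sqrt{176788} = 2 \sqrt{44197}$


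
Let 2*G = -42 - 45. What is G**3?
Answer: -658503/8 ≈ -82313.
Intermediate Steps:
G = -87/2 (G = (-42 - 45)/2 = (1/2)*(-87) = -87/2 ≈ -43.500)
G**3 = (-87/2)**3 = -658503/8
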